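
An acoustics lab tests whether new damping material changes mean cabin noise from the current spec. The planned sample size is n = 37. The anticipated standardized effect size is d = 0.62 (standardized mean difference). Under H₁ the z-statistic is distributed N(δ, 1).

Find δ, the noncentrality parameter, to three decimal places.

δ ≈ 3.771

The noncentrality parameter scales effect size by the design's sample-size factor: δ = d·√n = 0.62 × √37 = 3.7713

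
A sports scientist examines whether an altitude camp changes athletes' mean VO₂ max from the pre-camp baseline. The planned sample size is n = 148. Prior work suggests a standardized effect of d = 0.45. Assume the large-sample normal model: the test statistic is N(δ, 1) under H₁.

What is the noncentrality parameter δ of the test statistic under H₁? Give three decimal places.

The noncentrality parameter scales effect size by the design's sample-size factor: δ = d·√n = 0.45 × √148 = 5.4745

δ ≈ 5.474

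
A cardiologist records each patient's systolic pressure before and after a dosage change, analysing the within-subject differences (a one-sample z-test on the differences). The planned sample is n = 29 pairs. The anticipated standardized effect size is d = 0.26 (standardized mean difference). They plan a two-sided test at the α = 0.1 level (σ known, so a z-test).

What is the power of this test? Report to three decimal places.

Noncentrality parameter: λ = d·√n = 0.26 × √29 = 1.4001
Two-sided α = 0.1 → critical value z_{0.05} = 1.645.
Power = Φ(λ − 1.645) + Φ(−λ − 1.645) = Φ(-0.245) + Φ(-3.045) = 0.4033 + 0.0012 = 0.4045.

Power ≈ 0.405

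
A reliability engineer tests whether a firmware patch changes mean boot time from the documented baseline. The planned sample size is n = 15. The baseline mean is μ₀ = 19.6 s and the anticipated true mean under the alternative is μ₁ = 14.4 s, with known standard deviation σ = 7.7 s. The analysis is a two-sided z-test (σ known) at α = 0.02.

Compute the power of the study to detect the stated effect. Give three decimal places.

Power ≈ 0.614

Standardized effect: d = |μ₁ − μ₀| / σ = |14.4 − 19.6| / 7.7 = 0.6753
Noncentrality parameter: δ = d·√n = 0.6753 × √15 = 2.6155
Critical value for a two-sided test at α = 0.02: z_{α/2} = 2.326.
Power = Φ(δ − 2.326) + Φ(−δ − 2.326) = Φ(0.289) + Φ(-4.942) = 0.6138 + 0.0000 = 0.6138.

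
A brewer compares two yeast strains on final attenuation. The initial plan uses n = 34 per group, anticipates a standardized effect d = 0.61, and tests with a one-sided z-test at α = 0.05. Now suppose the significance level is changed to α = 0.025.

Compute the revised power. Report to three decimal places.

Power ≈ 0.711

δ = d·√(n/2) = 0.61 × √(34/2) = 2.5151 (unchanged). New critical value: z_{0.025} = 1.960.
Revised power = P(Z > 1.960 − δ) = Φ(0.555) = 0.7106.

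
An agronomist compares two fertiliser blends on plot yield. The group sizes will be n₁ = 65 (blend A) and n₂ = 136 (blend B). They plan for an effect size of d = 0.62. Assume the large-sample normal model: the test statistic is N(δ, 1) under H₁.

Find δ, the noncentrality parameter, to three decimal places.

δ ≈ 4.112

δ = d / √(1/n₁ + 1/n₂) = 0.62 / √(1/65 + 1/136) = 4.1117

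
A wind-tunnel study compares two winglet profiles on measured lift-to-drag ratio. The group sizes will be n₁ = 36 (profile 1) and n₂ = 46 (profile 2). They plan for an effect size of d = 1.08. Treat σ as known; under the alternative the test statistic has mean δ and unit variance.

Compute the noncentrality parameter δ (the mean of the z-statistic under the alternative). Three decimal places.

δ ≈ 4.853

The noncentrality parameter scales effect size by the design's sample-size factor: δ = d / √(1/n₁ + 1/n₂) = 1.08 / √(1/36 + 1/46) = 4.8534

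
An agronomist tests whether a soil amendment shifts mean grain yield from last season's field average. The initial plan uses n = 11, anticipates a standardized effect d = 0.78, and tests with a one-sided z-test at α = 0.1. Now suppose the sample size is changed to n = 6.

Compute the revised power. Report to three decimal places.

Power ≈ 0.735

With n = 6: δ = d·√n = 0.78 × √6 = 1.9106. Critical value z_{0.1} = 1.282.
Revised power = P(Z > 1.282 − δ) = Φ(0.629) = 0.7353.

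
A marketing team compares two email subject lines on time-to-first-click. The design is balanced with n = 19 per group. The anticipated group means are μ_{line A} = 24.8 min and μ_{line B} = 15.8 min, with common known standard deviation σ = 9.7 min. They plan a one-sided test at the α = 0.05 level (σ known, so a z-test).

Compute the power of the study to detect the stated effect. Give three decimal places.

Standardized effect: d = |μ_{line A} − μ_{line B}| / σ = |24.8 − 15.8| / 9.7 = 0.9278
Noncentrality parameter: δ = d·√(n/2) = 0.9278 × √(19/2) = 2.8598
One-sided α = 0.05 → critical value z_{0.05} = 1.645.
Power = Φ(δ − 1.645) = Φ(1.215) = 0.8878.

Power ≈ 0.888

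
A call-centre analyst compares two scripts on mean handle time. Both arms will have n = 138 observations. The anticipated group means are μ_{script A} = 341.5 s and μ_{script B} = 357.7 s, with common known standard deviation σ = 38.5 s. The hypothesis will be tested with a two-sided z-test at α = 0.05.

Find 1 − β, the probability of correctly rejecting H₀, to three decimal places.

Standardized effect: d = |μ_{script A} − μ_{script B}| / σ = |341.5 − 357.7| / 38.5 = 0.4208
Noncentrality parameter: δ = d·√(n/2) = 0.4208 × √(138/2) = 3.4953
Two-sided α = 0.05 → critical value z_{0.025} = 1.960.
Power = Φ(δ − 1.960) + Φ(−δ − 1.960) = Φ(1.535) + Φ(-5.455) = 0.9376 + 0.0000 = 0.9376.

Power ≈ 0.938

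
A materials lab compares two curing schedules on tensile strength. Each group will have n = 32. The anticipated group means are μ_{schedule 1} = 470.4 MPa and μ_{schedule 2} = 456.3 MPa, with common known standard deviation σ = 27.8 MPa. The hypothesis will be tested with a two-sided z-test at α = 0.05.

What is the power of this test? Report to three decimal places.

Standardized effect: d = |μ_{schedule 1} − μ_{schedule 2}| / σ = |470.4 − 456.3| / 27.8 = 0.5072
Noncentrality parameter: δ = d·√(n/2) = 0.5072 × √(32/2) = 2.0288
Critical value for a two-sided test at α = 0.05: z_{α/2} = 1.960.
Power = Φ(δ − 1.960) + Φ(−δ − 1.960) = Φ(0.069) + Φ(-3.989) = 0.5274 + 0.0000 = 0.5275.

Power ≈ 0.527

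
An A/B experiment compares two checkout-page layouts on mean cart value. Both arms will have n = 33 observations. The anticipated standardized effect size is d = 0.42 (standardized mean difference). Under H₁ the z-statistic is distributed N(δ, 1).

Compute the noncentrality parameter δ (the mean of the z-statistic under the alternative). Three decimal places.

δ ≈ 1.706

The noncentrality parameter scales effect size by the design's sample-size factor: δ = d·√(n/2) = 0.42 × √(33/2) = 1.7060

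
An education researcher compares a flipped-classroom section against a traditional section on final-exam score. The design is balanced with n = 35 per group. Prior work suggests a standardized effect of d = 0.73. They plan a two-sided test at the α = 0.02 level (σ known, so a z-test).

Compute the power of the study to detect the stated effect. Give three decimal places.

Noncentrality parameter: δ = d·√(n/2) = 0.73 × √(35/2) = 3.0538
Two-sided α = 0.02 → critical value z_{0.01} = 2.326.
Power = Φ(δ − 2.326) + Φ(−δ − 2.326) = Φ(0.727) + Φ(-5.380) = 0.7665 + 0.0000 = 0.7665.

Power ≈ 0.767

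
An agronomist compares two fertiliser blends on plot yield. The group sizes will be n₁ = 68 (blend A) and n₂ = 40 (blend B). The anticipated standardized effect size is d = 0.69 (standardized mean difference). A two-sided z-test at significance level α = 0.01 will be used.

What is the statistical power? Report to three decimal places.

Power ≈ 0.812

Noncentrality parameter: δ = d / √(1/n₁ + 1/n₂) = 0.69 / √(1/68 + 1/40) = 3.4628
Critical value for a two-sided test at α = 0.01: z_{α/2} = 2.576.
Power = Φ(δ − 2.576) + Φ(−δ − 2.576) = Φ(0.887) + Φ(-6.039) = 0.8124 + 0.0000 = 0.8124.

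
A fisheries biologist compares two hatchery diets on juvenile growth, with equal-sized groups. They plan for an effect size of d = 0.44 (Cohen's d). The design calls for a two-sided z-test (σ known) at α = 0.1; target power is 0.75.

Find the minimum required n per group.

For power 0.75 need Φ(δ − z_{0.05}) = 0.75, so δ = z_{0.05} + z_{0.25} = 1.645 + 0.674 = 2.319.
(For δ > 0 the lower-tail rejection region contributes negligibly to power, so the one-term inversion is standard.)
δ = d·√(n/2) ⇒ n = 2(δ/d)² = 2 × (2.319 / 0.44)² = 55.57.
Rounding up, n = 56 per group.

n = 56 per group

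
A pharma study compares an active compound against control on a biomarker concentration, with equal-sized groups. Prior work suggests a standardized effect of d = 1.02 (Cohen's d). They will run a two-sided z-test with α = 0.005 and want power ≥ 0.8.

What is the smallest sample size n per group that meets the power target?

For power 0.8 need Φ(δ − z_{0.0025}) = 0.8, so δ = z_{0.0025} + z_{0.20} = 2.807 + 0.842 = 3.649.
(Ignoring the negligible lower-tail rejection probability gives the usual closed-form inversion.)
δ = d·√(n/2) ⇒ n = 2(δ/d)² = 2 × (3.649 / 1.02)² = 25.59.
Round up to the next whole unit.

n = 26 per group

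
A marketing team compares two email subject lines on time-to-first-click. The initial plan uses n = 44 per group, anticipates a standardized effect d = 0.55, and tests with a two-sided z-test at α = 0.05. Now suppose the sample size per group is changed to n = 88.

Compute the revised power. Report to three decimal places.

With n = 88 per group: δ = d·√(n/2) = 0.55 × √(88/2) = 3.6483. Critical value z_{0.025} = 1.960.
Revised power = Φ(δ − 1.960) + Φ(−δ − 1.960) = Φ(1.688) + Φ(-5.608) = 0.9543 + 0.0000 = 0.9543.

Power ≈ 0.954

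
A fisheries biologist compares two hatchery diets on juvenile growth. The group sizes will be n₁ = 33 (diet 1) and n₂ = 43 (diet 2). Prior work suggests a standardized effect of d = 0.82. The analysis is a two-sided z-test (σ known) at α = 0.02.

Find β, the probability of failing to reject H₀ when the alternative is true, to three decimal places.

Noncentrality parameter: δ = d / √(1/n₁ + 1/n₂) = 0.82 / √(1/33 + 1/43) = 3.5432
Critical value for a two-sided test at α = 0.02: z_{α/2} = 2.326.
Power = Φ(δ − 2.326) + Φ(−δ − 2.326) = Φ(1.217) + Φ(-5.870) = 0.8882 + 0.0000 = 0.8882.
Type II error: β = 1 − power = 1 − 0.8882 = 0.1118.

β ≈ 0.112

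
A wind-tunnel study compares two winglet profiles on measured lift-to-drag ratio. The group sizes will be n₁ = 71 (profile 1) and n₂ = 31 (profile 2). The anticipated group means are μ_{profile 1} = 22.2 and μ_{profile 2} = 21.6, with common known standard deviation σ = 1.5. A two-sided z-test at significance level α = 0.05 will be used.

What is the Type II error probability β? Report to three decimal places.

Standardized effect: d = |μ_{profile 1} − μ_{profile 2}| / σ = |22.2 − 21.6| / 1.5 = 0.4000
Noncentrality parameter: δ = d / √(1/n₁ + 1/n₂) = 0.4000 / √(1/71 + 1/31) = 1.8581
Critical value for a two-sided test at α = 0.05: z_{α/2} = 1.960.
Power = Φ(δ − 1.960) + Φ(−δ − 1.960) = Φ(-0.102) + Φ(-3.818) = 0.4594 + 0.0001 = 0.4595.
Type II error: β = 1 − power = 1 − 0.4595 = 0.5405.

β ≈ 0.540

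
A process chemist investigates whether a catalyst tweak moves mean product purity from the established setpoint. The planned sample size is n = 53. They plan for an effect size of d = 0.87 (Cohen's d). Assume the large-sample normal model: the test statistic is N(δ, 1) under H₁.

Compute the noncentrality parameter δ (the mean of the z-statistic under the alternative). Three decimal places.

δ ≈ 6.334

The noncentrality parameter scales effect size by the design's sample-size factor: δ = d·√n = 0.87 × √53 = 6.3337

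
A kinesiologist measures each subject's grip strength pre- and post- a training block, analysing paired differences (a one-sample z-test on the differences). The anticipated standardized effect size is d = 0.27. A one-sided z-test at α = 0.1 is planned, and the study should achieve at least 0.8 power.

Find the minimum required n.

n = 62

Set Φ(δ − 1.282) = 0.8; then δ − 1.282 = Φ⁻¹(0.8) = 0.842, giving δ = 2.123.
δ = d·√n ⇒ n = (δ/d)² = (2.123 / 0.27)² = 61.84.
Rounding up, n = 62.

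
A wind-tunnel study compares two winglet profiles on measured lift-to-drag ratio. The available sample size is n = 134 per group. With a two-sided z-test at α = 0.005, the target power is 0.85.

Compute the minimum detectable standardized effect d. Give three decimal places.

d ≈ 0.470

Need Φ(δ − 2.807) = 0.85, so δ = 2.807 + 1.036 = 3.843.
(The second rejection-region term Φ(−δ − z_{α/2}) is negligible and dropped.)
δ = d·√(n/2) ⇒ d = δ/√(n/2) = 3.843/√(134/2) = 0.4696.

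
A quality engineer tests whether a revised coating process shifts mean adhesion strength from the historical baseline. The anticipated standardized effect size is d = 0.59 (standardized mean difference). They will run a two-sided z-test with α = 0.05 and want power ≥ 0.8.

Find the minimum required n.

For power 0.8 need Φ(δ − z_{0.025}) = 0.8, so δ = z_{0.025} + z_{0.20} = 1.960 + 0.842 = 2.802.
(The Φ(−δ − z_{α/2}) term is vanishingly small for δ > 0 and is dropped in the standard sample-size formula.)
δ = d·√n ⇒ n = (δ/d)² = (2.802 / 0.59)² = 22.55.
Rounding up, n = 23.

n = 23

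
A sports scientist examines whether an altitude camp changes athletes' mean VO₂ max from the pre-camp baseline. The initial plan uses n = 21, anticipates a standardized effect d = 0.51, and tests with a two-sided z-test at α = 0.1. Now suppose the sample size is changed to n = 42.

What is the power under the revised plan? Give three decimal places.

Power ≈ 0.952

With n = 42: δ = d·√n = 0.51 × √42 = 3.3052. Critical value z_{0.05} = 1.645.
Revised power = Φ(δ − 1.645) + Φ(−δ − 1.645) = Φ(1.660) + Φ(-4.950) = 0.9516 + 0.0000 = 0.9516.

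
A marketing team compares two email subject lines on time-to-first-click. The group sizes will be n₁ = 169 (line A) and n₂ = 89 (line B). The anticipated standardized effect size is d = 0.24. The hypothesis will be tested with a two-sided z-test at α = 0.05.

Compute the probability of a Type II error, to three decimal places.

Noncentrality parameter: δ = d / √(1/n₁ + 1/n₂) = 0.24 / √(1/169 + 1/89) = 1.8325
Two-sided α = 0.05 → critical value z_{0.025} = 1.960.
Power = Φ(δ − 1.960) + Φ(−δ − 1.960) = Φ(-0.127) + Φ(-3.792) = 0.4493 + 0.0001 = 0.4494.
Type II error: β = 1 − power = 1 − 0.4494 = 0.5506.

β ≈ 0.551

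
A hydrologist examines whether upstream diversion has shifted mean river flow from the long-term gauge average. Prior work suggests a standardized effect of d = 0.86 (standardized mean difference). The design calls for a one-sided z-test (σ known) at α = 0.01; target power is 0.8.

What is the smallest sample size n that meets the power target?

n = 14

For power 0.8 need Φ(δ − z_{0.01}) = 0.8, so δ = z_{0.01} + z_{0.20} = 2.326 + 0.842 = 3.168.
δ = d·√n ⇒ n = (δ/d)² = (3.168 / 0.86)² = 13.57.
Round up to the next whole unit.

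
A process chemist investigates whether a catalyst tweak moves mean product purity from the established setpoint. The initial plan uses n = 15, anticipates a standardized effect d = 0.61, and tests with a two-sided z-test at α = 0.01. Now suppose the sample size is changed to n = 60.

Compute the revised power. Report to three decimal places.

Power ≈ 0.984

With n = 60: δ = d·√n = 0.61 × √60 = 4.7250. Critical value z_{0.005} = 2.576.
Revised power = Φ(δ − 2.576) + Φ(−δ − 2.576) = Φ(2.149) + Φ(-7.301) = 0.9842 + 0.0000 = 0.9842.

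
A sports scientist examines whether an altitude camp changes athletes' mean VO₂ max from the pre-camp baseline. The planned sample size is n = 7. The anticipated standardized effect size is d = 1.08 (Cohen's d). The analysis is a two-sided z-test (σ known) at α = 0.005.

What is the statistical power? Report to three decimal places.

Noncentrality parameter: δ = d·√n = 1.08 × √7 = 2.8574
Critical value for a two-sided test at α = 0.005: z_{α/2} = 2.807.
Power = Φ(δ − 2.807) + Φ(−δ − 2.807) = Φ(0.050) + Φ(-5.664) = 0.5201 + 0.0000 = 0.5201.

Power ≈ 0.520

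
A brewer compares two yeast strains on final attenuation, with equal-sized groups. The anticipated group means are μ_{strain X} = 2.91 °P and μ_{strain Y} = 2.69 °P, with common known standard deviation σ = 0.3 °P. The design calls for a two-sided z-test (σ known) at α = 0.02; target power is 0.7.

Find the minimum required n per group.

Standardized effect: d = |μ_{strain X} − μ_{strain Y}| / σ = |2.91 − 2.69| / 0.3 = 0.7333
For power 0.7 need Φ(δ − z_{0.01}) = 0.7, so δ = z_{0.01} + z_{0.30} = 2.326 + 0.524 = 2.851.
(Ignoring the negligible lower-tail rejection probability gives the usual closed-form inversion.)
δ = d·√(n/2) ⇒ n = 2(δ/d)² = 2 × (2.851 / 0.7333)² = 30.22.
Round up to the next whole unit.

n = 31 per group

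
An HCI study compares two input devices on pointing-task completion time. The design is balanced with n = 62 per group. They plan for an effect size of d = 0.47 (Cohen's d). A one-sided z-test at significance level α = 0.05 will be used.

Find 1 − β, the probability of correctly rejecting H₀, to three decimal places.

Noncentrality parameter: δ = d·√(n/2) = 0.47 × √(62/2) = 2.6168
One-sided α = 0.05 → critical value z_{0.05} = 1.645.
Power = Φ(δ − 1.645) = Φ(0.972) = 0.8345.

Power ≈ 0.834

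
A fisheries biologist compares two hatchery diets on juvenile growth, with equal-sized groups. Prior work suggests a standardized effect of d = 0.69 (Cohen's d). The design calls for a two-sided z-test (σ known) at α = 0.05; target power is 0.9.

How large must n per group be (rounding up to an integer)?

n = 45 per group

Set Φ(δ − 1.960) = 0.9; then δ − 1.960 = Φ⁻¹(0.9) = 1.282, giving δ = 3.242.
(Ignoring the negligible lower-tail rejection probability gives the usual closed-form inversion.)
δ = d·√(n/2) ⇒ n = 2(δ/d)² = 2 × (3.242 / 0.69)² = 44.14.
Rounding up, n = 45 per group.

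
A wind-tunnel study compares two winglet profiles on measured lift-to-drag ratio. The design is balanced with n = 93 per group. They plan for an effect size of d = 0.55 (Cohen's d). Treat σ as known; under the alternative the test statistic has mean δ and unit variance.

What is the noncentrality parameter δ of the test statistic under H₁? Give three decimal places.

δ = d·√(n/2) = 0.55 × √(93/2) = 3.7505

δ ≈ 3.750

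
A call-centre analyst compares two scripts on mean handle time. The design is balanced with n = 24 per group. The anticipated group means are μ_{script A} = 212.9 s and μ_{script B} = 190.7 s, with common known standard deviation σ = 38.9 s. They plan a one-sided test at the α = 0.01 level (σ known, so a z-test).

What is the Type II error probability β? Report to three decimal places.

β ≈ 0.637

Standardized effect: d = |μ_{script A} − μ_{script B}| / σ = |212.9 − 190.7| / 38.9 = 0.5707
Noncentrality parameter: δ = d·√(n/2) = 0.5707 × √(24/2) = 1.9769
Critical value for a one-sided test at α = 0.01: z_α = 2.326.
Power = P(Z > 2.326 − δ) = Φ(-0.349) = 0.3634.
Type II error: β = 1 − power = 1 − 0.3634 = 0.6366.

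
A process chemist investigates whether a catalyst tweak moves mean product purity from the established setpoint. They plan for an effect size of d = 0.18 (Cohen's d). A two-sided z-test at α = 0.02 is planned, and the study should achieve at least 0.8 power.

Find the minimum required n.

n = 310

Set Φ(δ − 2.326) = 0.8; then δ − 2.326 = Φ⁻¹(0.8) = 0.842, giving δ = 3.168.
(The Φ(−δ − z_{α/2}) term is vanishingly small for δ > 0 and is dropped in the standard sample-size formula.)
δ = d·√n ⇒ n = (δ/d)² = (3.168 / 0.18)² = 309.75.
Rounding up, n = 310.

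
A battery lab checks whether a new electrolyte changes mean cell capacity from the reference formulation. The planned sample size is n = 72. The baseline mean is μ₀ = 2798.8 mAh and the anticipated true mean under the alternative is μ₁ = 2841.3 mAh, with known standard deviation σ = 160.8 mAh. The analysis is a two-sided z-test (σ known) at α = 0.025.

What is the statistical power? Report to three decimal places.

Standardized effect: d = |μ₁ − μ₀| / σ = |2841.3 − 2798.8| / 160.8 = 0.2643
Noncentrality parameter: δ = d·√n = 0.2643 × √72 = 2.2427
Two-sided α = 0.025 → critical value z_{0.0125} = 2.241.
Power = Φ(δ − 2.241) + Φ(−δ − 2.241) = Φ(0.001) + Φ(-4.484) = 0.5005 + 0.0000 = 0.5005.

Power ≈ 0.501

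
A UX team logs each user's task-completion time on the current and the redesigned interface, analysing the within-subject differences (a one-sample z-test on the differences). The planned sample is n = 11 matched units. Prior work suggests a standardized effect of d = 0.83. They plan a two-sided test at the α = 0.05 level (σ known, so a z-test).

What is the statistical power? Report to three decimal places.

Noncentrality parameter: δ = d·√n = 0.83 × √11 = 2.7528
Critical value for a two-sided test at α = 0.05: z_{α/2} = 1.960.
Power = Φ(δ − 1.960) + Φ(−δ − 1.960) = Φ(0.793) + Φ(-4.713) = 0.7861 + 0.0000 = 0.7861.

Power ≈ 0.786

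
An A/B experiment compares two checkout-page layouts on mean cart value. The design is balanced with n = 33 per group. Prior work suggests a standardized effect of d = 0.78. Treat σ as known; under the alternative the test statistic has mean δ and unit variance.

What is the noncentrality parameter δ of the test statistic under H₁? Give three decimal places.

δ ≈ 3.168

The noncentrality parameter scales effect size by the design's sample-size factor: δ = d·√(n/2) = 0.78 × √(33/2) = 3.1684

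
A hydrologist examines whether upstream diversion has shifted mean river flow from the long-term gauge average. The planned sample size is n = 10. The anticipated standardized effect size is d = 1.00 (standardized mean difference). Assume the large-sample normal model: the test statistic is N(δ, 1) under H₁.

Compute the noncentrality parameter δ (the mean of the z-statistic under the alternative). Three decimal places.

δ ≈ 3.162

δ = d·√n = 1.00 × √10 = 3.1623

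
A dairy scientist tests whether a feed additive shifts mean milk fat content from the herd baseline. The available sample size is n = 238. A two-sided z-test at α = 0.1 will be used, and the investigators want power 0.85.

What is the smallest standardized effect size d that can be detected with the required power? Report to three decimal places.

d ≈ 0.174

Need Φ(δ − 1.645) = 0.85, so δ = 1.645 + 1.036 = 2.681.
(Lower-tail contribution to power is negligible for δ > 0.)
δ = d·√n ⇒ d = δ/√n = 2.681/√238 = 0.1738.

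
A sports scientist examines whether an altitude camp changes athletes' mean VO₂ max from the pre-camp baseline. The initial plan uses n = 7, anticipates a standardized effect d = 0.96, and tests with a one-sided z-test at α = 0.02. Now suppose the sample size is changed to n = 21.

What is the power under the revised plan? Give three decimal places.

With n = 21: δ = d·√n = 0.96 × √21 = 4.3993. Critical value z_{0.02} = 2.054.
Revised power = Φ(δ − 2.054) = Φ(2.346) = 0.9905.

Power ≈ 0.990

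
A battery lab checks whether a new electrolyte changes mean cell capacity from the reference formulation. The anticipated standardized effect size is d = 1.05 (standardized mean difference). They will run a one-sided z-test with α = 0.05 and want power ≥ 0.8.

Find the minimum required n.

For power 0.8 need Φ(δ − z_{0.05}) = 0.8, so δ = z_{0.05} + z_{0.20} = 1.645 + 0.842 = 2.486.
δ = d·√n ⇒ n = (δ/d)² = (2.486 / 1.05)² = 5.61.
Rounding up, n = 6.

n = 6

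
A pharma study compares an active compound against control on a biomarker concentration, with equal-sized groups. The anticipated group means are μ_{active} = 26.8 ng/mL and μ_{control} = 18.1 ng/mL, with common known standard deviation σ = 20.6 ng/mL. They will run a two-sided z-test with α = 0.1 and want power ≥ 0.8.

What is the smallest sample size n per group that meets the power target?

Standardized effect: d = |μ_{active} − μ_{control}| / σ = |26.8 − 18.1| / 20.6 = 0.4223
Set Φ(δ − 1.645) = 0.8; then δ − 1.645 = Φ⁻¹(0.8) = 0.842, giving δ = 2.486.
(For δ > 0 the lower-tail rejection region contributes negligibly to power, so the one-term inversion is standard.)
δ = d·√(n/2) ⇒ n = 2(δ/d)² = 2 × (2.486 / 0.4223)² = 69.33.
Rounding up, n = 70 per group.

n = 70 per group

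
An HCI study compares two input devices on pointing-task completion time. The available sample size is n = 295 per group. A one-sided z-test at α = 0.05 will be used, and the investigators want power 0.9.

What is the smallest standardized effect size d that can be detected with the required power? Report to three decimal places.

Need Φ(δ − 1.645) = 0.9, so δ = 1.645 + 1.282 = 2.926.
δ = d·√(n/2) ⇒ d = δ/√(n/2) = 2.926/√(295/2) = 0.2410.

d ≈ 0.241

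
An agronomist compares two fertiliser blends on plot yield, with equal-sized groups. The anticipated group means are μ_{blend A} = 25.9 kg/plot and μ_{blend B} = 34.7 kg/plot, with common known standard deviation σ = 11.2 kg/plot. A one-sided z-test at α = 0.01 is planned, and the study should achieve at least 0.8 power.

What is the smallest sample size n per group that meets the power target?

n = 33 per group

Standardized effect: d = |μ_{blend A} − μ_{blend B}| / σ = |25.9 − 34.7| / 11.2 = 0.7857
Set Φ(δ − 2.326) = 0.8; then δ − 2.326 = Φ⁻¹(0.8) = 0.842, giving δ = 3.168.
δ = d·√(n/2) ⇒ n = 2(δ/d)² = 2 × (3.168 / 0.7857)² = 32.51.
Round up to the next whole unit.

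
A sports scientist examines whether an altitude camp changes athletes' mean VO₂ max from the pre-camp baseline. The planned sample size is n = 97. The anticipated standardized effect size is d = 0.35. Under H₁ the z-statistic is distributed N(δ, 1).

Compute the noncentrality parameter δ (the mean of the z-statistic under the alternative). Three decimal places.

δ = d·√n = 0.35 × √97 = 3.4471

δ ≈ 3.447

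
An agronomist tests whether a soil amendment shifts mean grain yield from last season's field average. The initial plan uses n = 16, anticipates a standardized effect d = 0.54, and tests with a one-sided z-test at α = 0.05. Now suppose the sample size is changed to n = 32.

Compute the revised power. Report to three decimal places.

Power ≈ 0.921

With n = 32: δ = d·√n = 0.54 × √32 = 3.0547. Critical value z_{0.05} = 1.645.
Revised power = P(Z > 1.645 − δ) = Φ(1.410) = 0.9207.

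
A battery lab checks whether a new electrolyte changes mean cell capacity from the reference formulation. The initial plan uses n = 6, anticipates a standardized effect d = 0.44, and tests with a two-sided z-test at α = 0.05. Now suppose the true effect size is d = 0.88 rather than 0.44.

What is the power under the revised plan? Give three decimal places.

Power ≈ 0.578

With d = 0.88: δ = d·√n = 0.88 × √6 = 2.1556. Critical value z_{0.025} = 1.960.
Revised power = Φ(δ − 1.960) + Φ(−δ − 1.960) = Φ(0.196) + Φ(-4.116) = 0.5775 + 0.0000 = 0.5776.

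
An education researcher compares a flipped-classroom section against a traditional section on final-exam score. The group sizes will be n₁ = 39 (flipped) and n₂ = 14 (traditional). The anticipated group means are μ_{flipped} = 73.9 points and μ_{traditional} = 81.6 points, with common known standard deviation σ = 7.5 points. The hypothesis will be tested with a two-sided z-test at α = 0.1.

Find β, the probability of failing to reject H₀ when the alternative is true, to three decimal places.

β ≈ 0.049

Standardized effect: d = |μ_{flipped} − μ_{traditional}| / σ = |73.9 − 81.6| / 7.5 = 1.0267
Noncentrality parameter: δ = d / √(1/n₁ + 1/n₂) = 1.0267 / √(1/39 + 1/14) = 3.2952
Critical value for a two-sided test at α = 0.1: z_{α/2} = 1.645.
Power = Φ(δ − 1.645) + Φ(−δ − 1.645) = Φ(1.650) + Φ(-4.940) = 0.9506 + 0.0000 = 0.9506.
Type II error: β = 1 − power = 1 − 0.9506 = 0.0494.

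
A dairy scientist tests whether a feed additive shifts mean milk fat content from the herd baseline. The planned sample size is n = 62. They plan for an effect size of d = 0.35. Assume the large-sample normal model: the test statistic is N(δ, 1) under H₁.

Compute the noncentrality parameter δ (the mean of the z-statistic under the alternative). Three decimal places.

δ ≈ 2.756

δ = d·√n = 0.35 × √62 = 2.7559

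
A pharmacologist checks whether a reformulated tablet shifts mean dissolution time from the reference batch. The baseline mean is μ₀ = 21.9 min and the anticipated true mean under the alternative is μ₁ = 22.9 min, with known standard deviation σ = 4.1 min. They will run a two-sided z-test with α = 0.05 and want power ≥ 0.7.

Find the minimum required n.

n = 104

Standardized effect: d = |μ₁ − μ₀| / σ = |22.9 − 21.9| / 4.1 = 0.2439
For power 0.7 need Φ(δ − z_{0.025}) = 0.7, so δ = z_{0.025} + z_{0.30} = 1.960 + 0.524 = 2.484.
(Ignoring the negligible lower-tail rejection probability gives the usual closed-form inversion.)
δ = d·√n ⇒ n = (δ/d)² = (2.484 / 0.2439)² = 103.75.
Round up to the next whole unit.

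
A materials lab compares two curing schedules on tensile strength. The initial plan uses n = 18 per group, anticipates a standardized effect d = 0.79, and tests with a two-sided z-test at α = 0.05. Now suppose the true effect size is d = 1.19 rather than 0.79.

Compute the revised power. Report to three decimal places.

With d = 1.19: δ = d·√(n/2) = 1.19 × √(18/2) = 3.5700. Critical value z_{0.025} = 1.960.
Revised power = Φ(δ − 1.960) + Φ(−δ − 1.960) = Φ(1.610) + Φ(-5.530) = 0.9463 + 0.0000 = 0.9463.

Power ≈ 0.946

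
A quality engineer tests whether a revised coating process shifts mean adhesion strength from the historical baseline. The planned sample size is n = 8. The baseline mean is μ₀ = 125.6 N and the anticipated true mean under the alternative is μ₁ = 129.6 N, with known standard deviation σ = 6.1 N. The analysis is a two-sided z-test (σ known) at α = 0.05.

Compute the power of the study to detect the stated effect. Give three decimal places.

Power ≈ 0.458

Standardized effect: d = |μ₁ − μ₀| / σ = |129.6 − 125.6| / 6.1 = 0.6557
Noncentrality parameter: δ = d·√n = 0.6557 × √8 = 1.8547
Two-sided α = 0.05 → critical value z_{0.025} = 1.960.
Power = Φ(δ − 1.960) + Φ(−δ − 1.960) = Φ(-0.105) + Φ(-3.815) = 0.4581 + 0.0001 = 0.4582.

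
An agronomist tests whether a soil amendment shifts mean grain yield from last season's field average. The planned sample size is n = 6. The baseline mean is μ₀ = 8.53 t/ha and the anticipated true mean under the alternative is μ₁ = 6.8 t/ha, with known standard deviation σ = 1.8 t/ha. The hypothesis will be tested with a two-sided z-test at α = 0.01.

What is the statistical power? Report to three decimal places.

Standardized effect: d = |μ₁ − μ₀| / σ = |6.8 − 8.53| / 1.8 = 0.9611
Noncentrality parameter: δ = d·√n = 0.9611 × √6 = 2.3542
Two-sided α = 0.01 → critical value z_{0.005} = 2.576.
Power = Φ(δ − 2.576) + Φ(−δ − 2.576) = Φ(-0.222) + Φ(-4.930) = 0.4123 + 0.0000 = 0.4123.

Power ≈ 0.412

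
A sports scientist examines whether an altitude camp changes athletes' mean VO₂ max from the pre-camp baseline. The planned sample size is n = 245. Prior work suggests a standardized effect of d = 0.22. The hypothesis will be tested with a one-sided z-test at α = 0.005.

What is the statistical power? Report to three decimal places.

Power ≈ 0.807

Noncentrality parameter: δ = d·√n = 0.22 × √245 = 3.4435
Critical value for a one-sided test at α = 0.005: z_α = 2.576.
Power = Φ(δ − 2.576) = Φ(0.868) = 0.8072.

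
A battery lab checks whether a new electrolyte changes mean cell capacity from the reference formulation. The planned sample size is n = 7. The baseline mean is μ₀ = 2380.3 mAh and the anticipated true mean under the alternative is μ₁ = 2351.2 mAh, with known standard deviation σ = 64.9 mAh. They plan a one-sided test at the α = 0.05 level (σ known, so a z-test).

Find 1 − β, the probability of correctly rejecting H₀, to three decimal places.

Standardized effect: d = |μ₁ − μ₀| / σ = |2351.2 − 2380.3| / 64.9 = 0.4484
Noncentrality parameter: δ = d·√n = 0.4484 × √7 = 1.1863
Critical value for a one-sided test at α = 0.05: z_α = 1.645.
Power = Φ(δ − 1.645) = Φ(-0.459) = 0.3233.

Power ≈ 0.323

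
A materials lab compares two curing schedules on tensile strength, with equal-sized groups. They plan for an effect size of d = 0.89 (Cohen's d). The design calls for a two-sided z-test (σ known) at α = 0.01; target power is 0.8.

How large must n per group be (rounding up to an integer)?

For power 0.8 need Φ(δ − z_{0.005}) = 0.8, so δ = z_{0.005} + z_{0.20} = 2.576 + 0.842 = 3.417.
(Ignoring the negligible lower-tail rejection probability gives the usual closed-form inversion.)
δ = d·√(n/2) ⇒ n = 2(δ/d)² = 2 × (3.417 / 0.89)² = 29.49.
Rounding up, n = 30 per group.

n = 30 per group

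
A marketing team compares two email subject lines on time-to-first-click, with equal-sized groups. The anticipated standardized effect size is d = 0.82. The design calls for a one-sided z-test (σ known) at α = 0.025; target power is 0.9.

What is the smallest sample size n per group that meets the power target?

n = 32 per group

Set Φ(δ − 1.960) = 0.9; then δ − 1.960 = Φ⁻¹(0.9) = 1.282, giving δ = 3.242.
δ = d·√(n/2) ⇒ n = 2(δ/d)² = 2 × (3.242 / 0.82)² = 31.25.
Round up to the next whole unit.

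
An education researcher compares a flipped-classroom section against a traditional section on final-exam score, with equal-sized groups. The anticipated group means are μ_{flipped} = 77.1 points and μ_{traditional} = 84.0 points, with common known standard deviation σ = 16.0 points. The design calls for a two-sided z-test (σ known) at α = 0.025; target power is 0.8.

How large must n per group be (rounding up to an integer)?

n = 103 per group

Standardized effect: d = |μ_{flipped} − μ_{traditional}| / σ = |77.1 − 84.0| / 16.0 = 0.4313
For power 0.8 need Φ(δ − z_{0.0125}) = 0.8, so δ = z_{0.0125} + z_{0.20} = 2.241 + 0.842 = 3.083.
(For δ > 0 the lower-tail rejection region contributes negligibly to power, so the one-term inversion is standard.)
δ = d·√(n/2) ⇒ n = 2(δ/d)² = 2 × (3.083 / 0.4313)² = 102.22.
Rounding up, n = 103 per group.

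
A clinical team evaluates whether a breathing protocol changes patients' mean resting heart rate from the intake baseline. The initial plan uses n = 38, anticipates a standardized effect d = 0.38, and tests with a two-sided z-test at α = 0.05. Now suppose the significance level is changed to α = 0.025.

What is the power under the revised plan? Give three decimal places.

Power ≈ 0.540

δ = d·√n = 0.38 × √38 = 2.3425 (unchanged). New critical value: z_{0.0125} = 2.241.
Revised power = Φ(δ − 2.241) + Φ(−δ − 2.241) = Φ(0.101) + Φ(-4.584) = 0.5403 + 0.0000 = 0.5403.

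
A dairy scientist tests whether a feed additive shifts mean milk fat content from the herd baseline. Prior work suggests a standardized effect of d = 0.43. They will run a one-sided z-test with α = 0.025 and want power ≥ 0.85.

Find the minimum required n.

n = 49

Set Φ(δ − 1.960) = 0.85; then δ − 1.960 = Φ⁻¹(0.85) = 1.036, giving δ = 2.996.
δ = d·√n ⇒ n = (δ/d)² = (2.996 / 0.43)² = 48.56.
Rounding up, n = 49.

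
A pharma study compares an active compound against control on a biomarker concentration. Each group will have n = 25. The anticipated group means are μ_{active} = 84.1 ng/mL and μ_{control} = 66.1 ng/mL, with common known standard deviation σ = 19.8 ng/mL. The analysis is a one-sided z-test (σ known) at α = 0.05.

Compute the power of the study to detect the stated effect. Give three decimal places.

Standardized effect: d = |μ_{active} − μ_{control}| / σ = |84.1 − 66.1| / 19.8 = 0.9091
Noncentrality parameter: δ = d·√(n/2) = 0.9091 × √(25/2) = 3.2141
Critical value for a one-sided test at α = 0.05: z_α = 1.645.
Power = Φ(δ − 1.645) = Φ(1.569) = 0.9417.

Power ≈ 0.942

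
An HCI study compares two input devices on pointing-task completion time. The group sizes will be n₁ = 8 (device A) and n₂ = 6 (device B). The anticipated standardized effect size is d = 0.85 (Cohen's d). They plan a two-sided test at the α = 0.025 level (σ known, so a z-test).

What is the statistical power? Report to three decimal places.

Noncentrality parameter: δ = d / √(1/n₁ + 1/n₂) = 0.85 / √(1/8 + 1/6) = 1.5739
Critical value for a two-sided test at α = 0.025: z_{α/2} = 2.241.
Power = Φ(δ − 2.241) + Φ(−δ − 2.241) = Φ(-0.668) + Φ(-3.815) = 0.2522 + 0.0001 = 0.2523.

Power ≈ 0.252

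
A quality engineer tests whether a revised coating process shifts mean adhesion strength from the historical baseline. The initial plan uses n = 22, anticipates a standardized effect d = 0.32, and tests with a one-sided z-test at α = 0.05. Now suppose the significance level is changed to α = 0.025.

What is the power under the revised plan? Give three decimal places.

Power ≈ 0.323

δ = d·√n = 0.32 × √22 = 1.5009 (unchanged). New critical value: z_{0.025} = 1.960.
Revised power = Φ(δ − 1.960) = Φ(-0.459) = 0.3231.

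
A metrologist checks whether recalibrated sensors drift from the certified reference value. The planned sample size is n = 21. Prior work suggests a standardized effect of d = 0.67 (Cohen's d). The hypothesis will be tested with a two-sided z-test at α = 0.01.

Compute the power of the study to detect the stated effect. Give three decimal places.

Noncentrality parameter: δ = d·√n = 0.67 × √21 = 3.0703
Two-sided α = 0.01 → critical value z_{0.005} = 2.576.
Power = Φ(δ − 2.576) + Φ(−δ − 2.576) = Φ(0.494) + Φ(-5.646) = 0.6895 + 0.0000 = 0.6895.

Power ≈ 0.690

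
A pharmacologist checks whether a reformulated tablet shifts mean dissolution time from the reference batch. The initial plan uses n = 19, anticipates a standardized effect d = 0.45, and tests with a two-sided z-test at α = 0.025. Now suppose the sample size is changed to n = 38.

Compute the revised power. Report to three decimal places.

With n = 38: δ = d·√n = 0.45 × √38 = 2.7740. Critical value z_{0.0125} = 2.241.
Revised power = Φ(δ − 2.241) + Φ(−δ − 2.241) = Φ(0.533) + Φ(-5.015) = 0.7028 + 0.0000 = 0.7028.

Power ≈ 0.703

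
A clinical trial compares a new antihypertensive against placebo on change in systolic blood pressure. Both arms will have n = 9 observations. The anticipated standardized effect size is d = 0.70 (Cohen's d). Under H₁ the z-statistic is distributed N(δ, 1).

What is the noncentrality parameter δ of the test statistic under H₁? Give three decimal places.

δ ≈ 1.485

δ = d·√(n/2) = 0.70 × √(9/2) = 1.4849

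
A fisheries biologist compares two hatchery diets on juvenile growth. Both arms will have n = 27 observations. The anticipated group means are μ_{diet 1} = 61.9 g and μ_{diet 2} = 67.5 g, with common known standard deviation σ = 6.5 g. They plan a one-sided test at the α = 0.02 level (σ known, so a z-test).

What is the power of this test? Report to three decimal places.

Standardized effect: d = |μ_{diet 1} − μ_{diet 2}| / σ = |61.9 − 67.5| / 6.5 = 0.8615
Noncentrality parameter: δ = d·√(n/2) = 0.8615 × √(27/2) = 3.1655
One-sided α = 0.02 → critical value z_{0.02} = 2.054.
Power = Φ(δ − 2.054) = Φ(1.112) = 0.8669.

Power ≈ 0.867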